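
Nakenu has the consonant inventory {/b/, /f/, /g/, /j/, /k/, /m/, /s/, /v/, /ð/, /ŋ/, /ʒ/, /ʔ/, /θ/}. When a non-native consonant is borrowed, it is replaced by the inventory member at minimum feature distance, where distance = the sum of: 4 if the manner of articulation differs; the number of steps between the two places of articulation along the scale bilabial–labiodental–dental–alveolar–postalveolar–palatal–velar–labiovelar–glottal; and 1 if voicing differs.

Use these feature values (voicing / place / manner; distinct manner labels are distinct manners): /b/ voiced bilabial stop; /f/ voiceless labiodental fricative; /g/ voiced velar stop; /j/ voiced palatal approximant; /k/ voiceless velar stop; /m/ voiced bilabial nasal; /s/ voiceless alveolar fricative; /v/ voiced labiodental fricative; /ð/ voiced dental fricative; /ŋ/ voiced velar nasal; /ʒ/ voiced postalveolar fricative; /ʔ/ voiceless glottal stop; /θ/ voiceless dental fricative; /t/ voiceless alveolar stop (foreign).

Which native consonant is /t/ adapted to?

/k/ is closest: same manner (stop), place distance 3 (alveolar→velar), same voicing; total 3. Next closest is /b/ at distance 4.

k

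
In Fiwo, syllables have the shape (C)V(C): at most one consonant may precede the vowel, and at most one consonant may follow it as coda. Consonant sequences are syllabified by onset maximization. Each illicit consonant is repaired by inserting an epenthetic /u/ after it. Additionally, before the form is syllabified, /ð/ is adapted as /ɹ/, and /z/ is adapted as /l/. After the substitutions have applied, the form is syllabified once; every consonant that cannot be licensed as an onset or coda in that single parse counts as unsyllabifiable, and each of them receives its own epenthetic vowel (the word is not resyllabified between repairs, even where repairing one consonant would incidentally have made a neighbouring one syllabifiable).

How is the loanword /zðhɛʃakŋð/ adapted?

Substitution: /z/ → /l/, /ð/ → /ɹ/, giving /lɹhɛʃakŋɹ/.
The consonants /l/, /ɹ/, /ŋ/, /ɹ/ cannot be parsed into a legal (C)V(C) syllable (at most one coda consonant is licensed; onsets are limited to one consonant).
Epenthesis after each stranded consonant: /l/ → /lu/, /ɹ/ → /ɹu/, /ŋ/ → /ŋu/, /ɹ/ → /ɹu/.

luɹuhɛʃakŋuɹu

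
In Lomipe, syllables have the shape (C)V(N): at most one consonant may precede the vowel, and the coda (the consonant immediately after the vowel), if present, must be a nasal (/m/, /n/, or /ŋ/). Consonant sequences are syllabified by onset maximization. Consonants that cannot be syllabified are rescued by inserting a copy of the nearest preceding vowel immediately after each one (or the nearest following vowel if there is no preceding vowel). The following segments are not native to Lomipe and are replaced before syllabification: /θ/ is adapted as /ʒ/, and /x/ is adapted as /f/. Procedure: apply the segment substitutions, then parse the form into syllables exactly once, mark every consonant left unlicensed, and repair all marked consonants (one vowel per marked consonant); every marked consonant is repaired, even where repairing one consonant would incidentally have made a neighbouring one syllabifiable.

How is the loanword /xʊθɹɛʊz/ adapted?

fʊʒʊɹɛʊzʊ

Substitution: /x/ → /f/, /θ/ → /ʒ/, giving /fʊʒɹɛʊz/.
Under (C)V(N), the unsyllabifiable consonants are /ʒ/, /z/ (only a nasal (/m/, /n/, or /ŋ/) is licensed in coda position; onsets are limited to one consonant).
Epenthesis after each stranded consonant: /ʒ/ → /ʒʊ/, /z/ → /zʊ/.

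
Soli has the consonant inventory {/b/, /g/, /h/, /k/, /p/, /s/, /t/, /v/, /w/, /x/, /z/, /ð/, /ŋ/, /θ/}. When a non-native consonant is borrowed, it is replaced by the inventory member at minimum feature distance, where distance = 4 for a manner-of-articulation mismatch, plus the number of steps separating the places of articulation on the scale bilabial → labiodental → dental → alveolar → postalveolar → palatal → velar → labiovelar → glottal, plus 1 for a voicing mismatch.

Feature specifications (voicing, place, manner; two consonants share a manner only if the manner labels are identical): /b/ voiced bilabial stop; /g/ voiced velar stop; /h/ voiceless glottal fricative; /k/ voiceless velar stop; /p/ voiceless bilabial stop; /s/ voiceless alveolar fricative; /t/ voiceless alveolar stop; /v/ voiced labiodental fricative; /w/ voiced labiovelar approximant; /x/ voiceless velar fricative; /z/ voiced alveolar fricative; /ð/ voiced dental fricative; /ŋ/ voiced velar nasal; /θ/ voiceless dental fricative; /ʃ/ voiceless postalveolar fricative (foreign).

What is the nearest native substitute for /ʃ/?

s

/s/ is closest: same manner (fricative), place distance 1 (postalveolar→alveolar), same voicing; total 1. Next closest is /x/ at distance 2.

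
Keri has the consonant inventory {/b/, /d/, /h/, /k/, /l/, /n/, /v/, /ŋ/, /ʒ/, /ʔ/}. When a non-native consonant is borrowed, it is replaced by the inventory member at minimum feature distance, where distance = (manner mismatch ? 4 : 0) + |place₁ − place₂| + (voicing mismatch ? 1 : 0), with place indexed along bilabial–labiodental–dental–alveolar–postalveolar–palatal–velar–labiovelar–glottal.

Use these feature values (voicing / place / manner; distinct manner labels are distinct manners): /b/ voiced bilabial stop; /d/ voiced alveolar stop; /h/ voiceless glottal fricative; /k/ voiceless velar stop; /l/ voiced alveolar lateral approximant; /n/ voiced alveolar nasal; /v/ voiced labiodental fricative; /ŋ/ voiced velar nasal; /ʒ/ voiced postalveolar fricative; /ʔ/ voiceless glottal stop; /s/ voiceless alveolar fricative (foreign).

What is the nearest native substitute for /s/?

/ʒ/ is closest: same manner (fricative), place distance 1 (alveolar→postalveolar), voicing differs (+1); total 2. Next closest is /v/ at distance 3.

ʒ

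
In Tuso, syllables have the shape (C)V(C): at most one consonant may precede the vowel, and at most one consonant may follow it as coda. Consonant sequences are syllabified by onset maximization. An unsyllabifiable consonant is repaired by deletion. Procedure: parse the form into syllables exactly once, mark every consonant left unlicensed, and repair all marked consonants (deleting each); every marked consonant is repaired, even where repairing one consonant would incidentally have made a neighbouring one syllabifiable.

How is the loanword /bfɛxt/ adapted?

The consonants /b/, /t/ cannot be parsed into a legal (C)V(C) syllable (at most one coda consonant is licensed; onsets are limited to one consonant).
Deletion applies to /b/, /t/.

fɛx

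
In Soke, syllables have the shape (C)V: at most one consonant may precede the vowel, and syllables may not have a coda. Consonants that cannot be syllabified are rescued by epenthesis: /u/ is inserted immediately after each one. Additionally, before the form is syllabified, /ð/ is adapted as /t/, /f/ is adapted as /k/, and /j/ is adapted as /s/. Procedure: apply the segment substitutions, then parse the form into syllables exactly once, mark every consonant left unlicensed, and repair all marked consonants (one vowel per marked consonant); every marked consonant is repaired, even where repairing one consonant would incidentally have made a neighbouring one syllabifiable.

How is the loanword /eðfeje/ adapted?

Substitution: /ð/ → /t/, /f/ → /k/, /j/ → /s/, giving /etkese/.
Syllabifying with onset maximization leaves /t/ stranded (no codas are permitted; onsets are limited to one consonant).
Inserting the epenthetic vowel yields /t/ → /tu/.

etukese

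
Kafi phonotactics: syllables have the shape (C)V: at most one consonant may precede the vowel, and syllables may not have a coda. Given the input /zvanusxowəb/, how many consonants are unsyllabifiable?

3

The consonants /z/, /s/, /b/ cannot be parsed into a legal (C)V syllable (no codas are permitted; onsets are limited to one consonant).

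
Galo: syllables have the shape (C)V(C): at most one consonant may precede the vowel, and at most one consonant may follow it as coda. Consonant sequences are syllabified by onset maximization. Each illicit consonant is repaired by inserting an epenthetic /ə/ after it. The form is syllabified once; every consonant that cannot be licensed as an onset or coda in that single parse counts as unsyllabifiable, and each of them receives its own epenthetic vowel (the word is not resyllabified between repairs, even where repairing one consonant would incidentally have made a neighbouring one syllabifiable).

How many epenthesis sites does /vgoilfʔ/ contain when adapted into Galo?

3

The unsyllabifiable consonants are /v/, /f/, /ʔ/; each receives one epenthetic vowel.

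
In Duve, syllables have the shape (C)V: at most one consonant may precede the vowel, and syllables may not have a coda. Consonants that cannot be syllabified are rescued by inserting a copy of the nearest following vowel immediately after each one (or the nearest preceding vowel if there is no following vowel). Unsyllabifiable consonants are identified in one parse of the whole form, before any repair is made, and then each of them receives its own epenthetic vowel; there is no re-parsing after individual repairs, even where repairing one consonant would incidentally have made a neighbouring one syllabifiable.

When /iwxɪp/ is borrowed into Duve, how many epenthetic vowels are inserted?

The unsyllabifiable consonants are /w/, /p/; each receives one epenthetic vowel.

2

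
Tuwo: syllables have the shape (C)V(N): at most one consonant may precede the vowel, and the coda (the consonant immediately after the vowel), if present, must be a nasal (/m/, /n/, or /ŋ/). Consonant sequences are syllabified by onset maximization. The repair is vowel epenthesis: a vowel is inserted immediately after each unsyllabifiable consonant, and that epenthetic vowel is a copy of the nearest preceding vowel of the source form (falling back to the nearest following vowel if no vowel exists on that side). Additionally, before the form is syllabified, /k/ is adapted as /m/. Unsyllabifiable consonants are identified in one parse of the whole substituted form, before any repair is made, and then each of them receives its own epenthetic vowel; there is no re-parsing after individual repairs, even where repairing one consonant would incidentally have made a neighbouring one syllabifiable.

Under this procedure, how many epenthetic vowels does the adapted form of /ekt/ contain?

1

After substitution the input is /emt/.
The unsyllabifiable consonants are /t/; each receives one epenthetic vowel.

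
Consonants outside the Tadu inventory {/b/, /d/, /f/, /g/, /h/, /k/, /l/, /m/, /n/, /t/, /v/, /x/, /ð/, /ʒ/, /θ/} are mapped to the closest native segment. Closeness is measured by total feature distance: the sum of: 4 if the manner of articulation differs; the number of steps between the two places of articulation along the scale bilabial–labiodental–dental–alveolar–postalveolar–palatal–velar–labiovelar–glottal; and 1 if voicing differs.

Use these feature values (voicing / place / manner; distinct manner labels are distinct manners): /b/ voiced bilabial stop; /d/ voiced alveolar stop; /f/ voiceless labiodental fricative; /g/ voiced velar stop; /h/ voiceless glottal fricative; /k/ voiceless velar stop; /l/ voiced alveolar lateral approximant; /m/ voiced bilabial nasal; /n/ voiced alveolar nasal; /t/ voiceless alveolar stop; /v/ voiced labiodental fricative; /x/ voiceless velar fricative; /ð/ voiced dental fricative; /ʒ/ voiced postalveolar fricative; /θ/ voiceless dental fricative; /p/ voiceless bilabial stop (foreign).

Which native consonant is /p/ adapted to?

/b/ is closest: same manner (stop), place distance 0 (bilabial→bilabial), voicing differs (+1); total 1. Next closest is /t/ at distance 3.

b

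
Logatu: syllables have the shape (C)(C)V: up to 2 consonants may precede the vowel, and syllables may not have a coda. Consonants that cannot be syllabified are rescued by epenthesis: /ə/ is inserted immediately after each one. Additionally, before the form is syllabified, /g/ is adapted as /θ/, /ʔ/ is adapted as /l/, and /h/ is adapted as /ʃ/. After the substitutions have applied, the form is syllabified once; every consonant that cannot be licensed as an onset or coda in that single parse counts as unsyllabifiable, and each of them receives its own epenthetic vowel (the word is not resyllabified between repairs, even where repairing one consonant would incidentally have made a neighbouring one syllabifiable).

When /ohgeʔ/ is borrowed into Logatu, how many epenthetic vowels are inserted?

After substitution the input is /oʃθel/.
The unsyllabifiable consonants are /l/; each receives one epenthetic vowel.

1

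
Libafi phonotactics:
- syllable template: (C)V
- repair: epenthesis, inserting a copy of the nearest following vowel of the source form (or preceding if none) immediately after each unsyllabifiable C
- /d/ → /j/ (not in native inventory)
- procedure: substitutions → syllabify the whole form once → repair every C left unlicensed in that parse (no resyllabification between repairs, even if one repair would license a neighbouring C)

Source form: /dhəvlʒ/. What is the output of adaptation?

jəhəvələʒə

Substitution: /d/ → /j/, giving /jhəvlʒ/.
Under (C)V, the unsyllabifiable consonants are /j/, /v/, /l/, /ʒ/ (no codas are permitted; onsets are limited to one consonant).
Epenthesis after each stranded consonant: /j/ → /jə/, /v/ → /və/, /l/ → /lə/, /ʒ/ → /ʒə/.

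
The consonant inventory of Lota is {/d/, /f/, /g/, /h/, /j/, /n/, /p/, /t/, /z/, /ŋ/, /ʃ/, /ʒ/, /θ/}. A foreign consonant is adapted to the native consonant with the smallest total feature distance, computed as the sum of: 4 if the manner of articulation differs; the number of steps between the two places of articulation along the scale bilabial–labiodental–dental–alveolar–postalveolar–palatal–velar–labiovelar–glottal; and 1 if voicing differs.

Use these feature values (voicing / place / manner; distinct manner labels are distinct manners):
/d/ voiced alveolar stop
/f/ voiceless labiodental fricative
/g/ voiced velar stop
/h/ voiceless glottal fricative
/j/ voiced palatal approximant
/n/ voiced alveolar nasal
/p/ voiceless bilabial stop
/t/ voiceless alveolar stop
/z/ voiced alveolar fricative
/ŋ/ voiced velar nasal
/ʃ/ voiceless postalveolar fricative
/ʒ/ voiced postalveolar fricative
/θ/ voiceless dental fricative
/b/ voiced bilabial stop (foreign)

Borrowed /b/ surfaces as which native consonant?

p

/p/ is closest: same manner (stop), place distance 0 (bilabial→bilabial), voicing differs (+1); total 1. Next closest is /d/ at distance 3.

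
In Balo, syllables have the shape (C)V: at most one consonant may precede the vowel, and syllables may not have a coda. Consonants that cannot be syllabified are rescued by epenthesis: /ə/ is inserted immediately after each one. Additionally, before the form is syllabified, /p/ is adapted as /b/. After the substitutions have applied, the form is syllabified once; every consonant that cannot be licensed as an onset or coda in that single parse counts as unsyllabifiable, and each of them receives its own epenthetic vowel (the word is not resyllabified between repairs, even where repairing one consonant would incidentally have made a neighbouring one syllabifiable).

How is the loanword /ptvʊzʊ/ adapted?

Substitution: /p/ → /b/, giving /btvʊzʊ/.
Under (C)V, the unsyllabifiable consonants are /b/, /t/ (no codas are permitted; onsets are limited to one consonant).
Each unlicensed consonant becomes the onset of a new syllable: /b/ → /bə/, /t/ → /tə/.

bətəvʊzʊ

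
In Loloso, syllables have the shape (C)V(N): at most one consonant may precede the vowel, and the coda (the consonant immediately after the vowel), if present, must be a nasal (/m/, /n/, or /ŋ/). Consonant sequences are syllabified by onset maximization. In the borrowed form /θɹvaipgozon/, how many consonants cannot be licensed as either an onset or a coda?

3

Under (C)V(N), the unsyllabifiable consonants are /θ/, /ɹ/, /p/ (only a nasal (/m/, /n/, or /ŋ/) is licensed in coda position; onsets are limited to one consonant).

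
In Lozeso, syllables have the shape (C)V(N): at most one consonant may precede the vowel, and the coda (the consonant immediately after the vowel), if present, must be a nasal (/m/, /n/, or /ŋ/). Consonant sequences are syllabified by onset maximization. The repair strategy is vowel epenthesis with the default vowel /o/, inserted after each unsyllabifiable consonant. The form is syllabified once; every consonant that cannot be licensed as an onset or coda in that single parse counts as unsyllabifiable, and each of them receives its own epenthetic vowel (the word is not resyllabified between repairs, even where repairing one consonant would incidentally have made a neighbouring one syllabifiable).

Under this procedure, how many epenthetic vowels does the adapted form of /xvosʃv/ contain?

4

The unsyllabifiable consonants are /x/, /s/, /ʃ/, /v/; each receives one epenthetic vowel.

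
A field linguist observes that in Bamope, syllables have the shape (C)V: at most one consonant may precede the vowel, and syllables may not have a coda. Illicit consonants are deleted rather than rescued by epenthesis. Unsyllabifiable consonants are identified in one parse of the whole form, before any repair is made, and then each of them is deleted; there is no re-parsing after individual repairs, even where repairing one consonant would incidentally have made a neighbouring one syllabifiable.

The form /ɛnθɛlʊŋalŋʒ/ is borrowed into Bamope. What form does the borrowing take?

ɛθɛlʊŋa

The consonants /n/, /l/, /ŋ/, /ʒ/ cannot be parsed into a legal (C)V syllable (no codas are permitted; onsets are limited to one consonant).
Deletion applies to /n/, /l/, /ŋ/, /ʒ/.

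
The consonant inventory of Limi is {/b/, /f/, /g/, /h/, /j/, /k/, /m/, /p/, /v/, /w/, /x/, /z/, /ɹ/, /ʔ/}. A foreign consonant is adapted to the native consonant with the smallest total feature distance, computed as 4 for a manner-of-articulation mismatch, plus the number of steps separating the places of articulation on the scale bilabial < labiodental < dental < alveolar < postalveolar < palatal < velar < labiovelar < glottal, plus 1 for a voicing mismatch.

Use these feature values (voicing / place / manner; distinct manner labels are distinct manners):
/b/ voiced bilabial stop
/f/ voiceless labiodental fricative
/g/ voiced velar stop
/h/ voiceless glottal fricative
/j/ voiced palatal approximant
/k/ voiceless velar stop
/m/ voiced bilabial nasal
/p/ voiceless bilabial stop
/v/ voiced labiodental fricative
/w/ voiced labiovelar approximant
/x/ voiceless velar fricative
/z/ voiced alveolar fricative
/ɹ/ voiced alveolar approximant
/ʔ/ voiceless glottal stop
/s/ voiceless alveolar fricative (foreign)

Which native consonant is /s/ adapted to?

/z/ is closest: same manner (fricative), place distance 0 (alveolar→alveolar), voicing differs (+1); total 1. Next closest is /f/ at distance 2.

z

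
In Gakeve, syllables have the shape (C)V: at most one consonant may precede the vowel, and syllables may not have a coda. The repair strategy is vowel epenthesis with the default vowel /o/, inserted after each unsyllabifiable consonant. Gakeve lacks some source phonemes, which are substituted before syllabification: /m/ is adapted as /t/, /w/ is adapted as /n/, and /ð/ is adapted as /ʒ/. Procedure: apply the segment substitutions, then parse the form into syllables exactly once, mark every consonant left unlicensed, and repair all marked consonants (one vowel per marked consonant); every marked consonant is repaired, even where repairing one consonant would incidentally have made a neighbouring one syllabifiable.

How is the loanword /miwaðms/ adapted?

tinaʒotoso

Substitution: /m/ → /t/, /w/ → /n/, /ð/ → /ʒ/, giving /tinaʒts/.
Syllabifying with onset maximization leaves /ʒ/, /t/, /s/ stranded (no codas are permitted; onsets are limited to one consonant).
Epenthesis after each stranded consonant: /ʒ/ → /ʒo/, /t/ → /to/, /s/ → /so/.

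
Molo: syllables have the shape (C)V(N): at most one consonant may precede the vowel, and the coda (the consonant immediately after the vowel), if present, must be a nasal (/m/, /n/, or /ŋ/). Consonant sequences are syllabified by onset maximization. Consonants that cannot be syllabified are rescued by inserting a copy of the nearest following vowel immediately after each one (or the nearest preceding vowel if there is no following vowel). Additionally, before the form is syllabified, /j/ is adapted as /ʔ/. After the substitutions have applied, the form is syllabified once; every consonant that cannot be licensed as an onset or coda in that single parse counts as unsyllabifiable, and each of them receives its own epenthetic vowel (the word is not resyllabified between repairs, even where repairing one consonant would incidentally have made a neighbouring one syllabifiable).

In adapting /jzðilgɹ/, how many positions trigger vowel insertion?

5

After substitution the input is /ʔzðilgɹ/.
The unsyllabifiable consonants are /ʔ/, /z/, /l/, /g/, /ɹ/; each receives one epenthetic vowel.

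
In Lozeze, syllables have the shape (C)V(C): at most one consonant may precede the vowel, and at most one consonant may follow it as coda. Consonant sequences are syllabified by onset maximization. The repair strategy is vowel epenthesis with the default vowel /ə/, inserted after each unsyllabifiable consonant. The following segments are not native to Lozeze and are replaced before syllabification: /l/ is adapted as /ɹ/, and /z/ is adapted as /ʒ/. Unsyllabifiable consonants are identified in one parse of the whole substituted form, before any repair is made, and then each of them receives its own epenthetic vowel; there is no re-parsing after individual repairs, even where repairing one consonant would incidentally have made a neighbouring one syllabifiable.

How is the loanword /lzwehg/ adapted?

Substitution: /l/ → /ɹ/, /z/ → /ʒ/, giving /ɹʒwehg/.
Under (C)V(C), the unsyllabifiable consonants are /ɹ/, /ʒ/, /g/ (at most one coda consonant is licensed; onsets are limited to one consonant).
Epenthesis after each stranded consonant: /ɹ/ → /ɹə/, /ʒ/ → /ʒə/, /g/ → /gə/.

ɹəʒəwehgə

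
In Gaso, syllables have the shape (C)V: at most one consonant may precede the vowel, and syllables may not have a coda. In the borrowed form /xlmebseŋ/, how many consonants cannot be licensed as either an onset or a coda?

The consonants /x/, /l/, /b/, /ŋ/ cannot be parsed into a legal (C)V syllable (no codas are permitted; onsets are limited to one consonant).

4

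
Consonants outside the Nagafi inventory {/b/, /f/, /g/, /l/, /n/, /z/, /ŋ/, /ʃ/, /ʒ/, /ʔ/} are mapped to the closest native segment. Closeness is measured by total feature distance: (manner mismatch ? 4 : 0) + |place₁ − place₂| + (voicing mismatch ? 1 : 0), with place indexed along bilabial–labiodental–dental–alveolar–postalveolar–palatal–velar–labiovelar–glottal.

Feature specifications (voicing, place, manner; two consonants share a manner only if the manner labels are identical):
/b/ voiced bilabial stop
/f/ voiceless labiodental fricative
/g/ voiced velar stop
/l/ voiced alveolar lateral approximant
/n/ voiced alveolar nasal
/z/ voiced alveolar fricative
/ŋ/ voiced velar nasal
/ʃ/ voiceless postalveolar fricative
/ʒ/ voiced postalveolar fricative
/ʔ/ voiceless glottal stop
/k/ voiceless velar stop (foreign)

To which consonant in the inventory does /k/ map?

g

/g/ is closest: same manner (stop), place distance 0 (velar→velar), voicing differs (+1); total 1. Next closest is /ʔ/ at distance 2.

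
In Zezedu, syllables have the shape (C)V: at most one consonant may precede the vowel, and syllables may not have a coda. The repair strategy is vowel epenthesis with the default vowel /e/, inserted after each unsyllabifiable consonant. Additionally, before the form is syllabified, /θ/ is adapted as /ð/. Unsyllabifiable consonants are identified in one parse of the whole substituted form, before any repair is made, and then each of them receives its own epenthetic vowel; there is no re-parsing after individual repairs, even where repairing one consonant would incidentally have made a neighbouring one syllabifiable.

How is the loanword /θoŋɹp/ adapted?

ðoŋeɹepe

Substitution: /θ/ → /ð/, giving /ðoŋɹp/.
Syllabifying with onset maximization leaves /ŋ/, /ɹ/, /p/ stranded (no codas are permitted; onsets are limited to one consonant).
Inserting the epenthetic vowel yields /ŋ/ → /ŋe/, /ɹ/ → /ɹe/, /p/ → /pe/.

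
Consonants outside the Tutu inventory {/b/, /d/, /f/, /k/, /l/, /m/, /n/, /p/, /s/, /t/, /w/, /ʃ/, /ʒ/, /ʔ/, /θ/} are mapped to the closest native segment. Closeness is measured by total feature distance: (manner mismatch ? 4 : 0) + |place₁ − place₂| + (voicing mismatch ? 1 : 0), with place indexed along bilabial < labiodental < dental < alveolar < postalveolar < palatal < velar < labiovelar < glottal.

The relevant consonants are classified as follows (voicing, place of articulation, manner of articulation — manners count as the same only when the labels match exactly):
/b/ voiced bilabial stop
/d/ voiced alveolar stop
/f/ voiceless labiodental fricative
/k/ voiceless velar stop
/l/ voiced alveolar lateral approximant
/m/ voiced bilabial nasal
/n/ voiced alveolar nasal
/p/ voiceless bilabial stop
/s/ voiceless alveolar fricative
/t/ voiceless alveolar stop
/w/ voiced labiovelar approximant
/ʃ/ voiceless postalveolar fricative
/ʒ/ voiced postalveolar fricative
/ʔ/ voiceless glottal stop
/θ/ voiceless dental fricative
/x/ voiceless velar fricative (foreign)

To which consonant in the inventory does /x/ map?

/ʃ/ is closest: same manner (fricative), place distance 2 (velar→postalveolar), same voicing; total 2. Next closest is /s/ at distance 3.

ʃ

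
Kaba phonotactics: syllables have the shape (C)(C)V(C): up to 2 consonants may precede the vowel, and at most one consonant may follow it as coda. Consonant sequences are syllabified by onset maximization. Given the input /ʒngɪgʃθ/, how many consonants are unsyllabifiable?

Under (C)(C)V(C), the unsyllabifiable consonants are /ʒ/, /ʃ/, /θ/ (at most one coda consonant is licensed; onsets may contain at most 2 consonants).

3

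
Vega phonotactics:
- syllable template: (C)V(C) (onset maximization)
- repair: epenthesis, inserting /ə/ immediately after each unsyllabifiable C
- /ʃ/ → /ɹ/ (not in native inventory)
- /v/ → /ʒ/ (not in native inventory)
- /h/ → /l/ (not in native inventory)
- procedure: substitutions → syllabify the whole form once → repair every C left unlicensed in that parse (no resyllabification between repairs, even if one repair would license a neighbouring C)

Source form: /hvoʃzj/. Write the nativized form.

Substitution: /h/ → /l/, /v/ → /ʒ/, /ʃ/ → /ɹ/, giving /lʒoɹzj/.
Under (C)V(C), the unsyllabifiable consonants are /l/, /z/, /j/ (at most one coda consonant is licensed; onsets are limited to one consonant).
Epenthesis after each stranded consonant: /l/ → /lə/, /z/ → /zə/, /j/ → /jə/.

ləʒoɹzəjə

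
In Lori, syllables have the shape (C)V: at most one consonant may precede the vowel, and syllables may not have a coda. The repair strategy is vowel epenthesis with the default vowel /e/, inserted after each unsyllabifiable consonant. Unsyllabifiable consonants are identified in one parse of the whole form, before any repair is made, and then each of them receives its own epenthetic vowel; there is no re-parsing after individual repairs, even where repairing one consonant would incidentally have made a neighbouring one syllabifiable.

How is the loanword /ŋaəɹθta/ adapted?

The consonants /ɹ/, /θ/ cannot be parsed into a legal (C)V syllable (no codas are permitted; onsets are limited to one consonant).
Each unlicensed consonant becomes the onset of a new syllable: /ɹ/ → /ɹe/, /θ/ → /θe/.

ŋaəɹeθeta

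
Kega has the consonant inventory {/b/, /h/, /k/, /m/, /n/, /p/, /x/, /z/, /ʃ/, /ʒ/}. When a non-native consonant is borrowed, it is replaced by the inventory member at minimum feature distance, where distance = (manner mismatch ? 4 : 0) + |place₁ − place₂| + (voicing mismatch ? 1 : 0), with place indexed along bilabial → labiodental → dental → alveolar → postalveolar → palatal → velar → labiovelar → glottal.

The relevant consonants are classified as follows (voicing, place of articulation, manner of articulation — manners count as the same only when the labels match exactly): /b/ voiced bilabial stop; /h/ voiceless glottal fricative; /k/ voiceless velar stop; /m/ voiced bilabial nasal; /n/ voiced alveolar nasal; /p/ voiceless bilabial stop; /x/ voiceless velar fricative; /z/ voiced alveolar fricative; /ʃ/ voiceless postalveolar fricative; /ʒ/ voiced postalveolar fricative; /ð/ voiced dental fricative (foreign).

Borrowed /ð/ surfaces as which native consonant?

/z/ is closest: same manner (fricative), place distance 1 (dental→alveolar), same voicing; total 1. Next closest is /ʒ/ at distance 2.

z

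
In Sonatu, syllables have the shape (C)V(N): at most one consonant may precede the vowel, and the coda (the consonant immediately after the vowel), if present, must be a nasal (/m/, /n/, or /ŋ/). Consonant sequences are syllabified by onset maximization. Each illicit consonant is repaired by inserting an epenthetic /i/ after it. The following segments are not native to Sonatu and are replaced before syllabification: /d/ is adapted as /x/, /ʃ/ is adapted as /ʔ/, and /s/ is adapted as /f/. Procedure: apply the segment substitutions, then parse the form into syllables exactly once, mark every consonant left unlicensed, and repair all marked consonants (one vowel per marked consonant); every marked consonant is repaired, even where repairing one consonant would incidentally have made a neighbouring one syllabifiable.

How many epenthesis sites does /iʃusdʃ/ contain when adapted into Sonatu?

3

After substitution the input is /iʔufxʔ/.
The unsyllabifiable consonants are /f/, /x/, /ʔ/; each receives one epenthetic vowel.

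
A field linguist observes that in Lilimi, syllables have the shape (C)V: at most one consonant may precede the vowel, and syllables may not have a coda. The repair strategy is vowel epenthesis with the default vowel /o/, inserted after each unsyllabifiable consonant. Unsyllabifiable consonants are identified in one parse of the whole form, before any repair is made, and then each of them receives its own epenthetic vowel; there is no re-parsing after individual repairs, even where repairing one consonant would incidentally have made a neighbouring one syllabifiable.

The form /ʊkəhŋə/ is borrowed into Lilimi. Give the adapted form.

Syllabifying with onset maximization leaves /h/ stranded (no codas are permitted; onsets are limited to one consonant).
Each unlicensed consonant becomes the onset of a new syllable: /h/ → /ho/.

ʊkəhoŋə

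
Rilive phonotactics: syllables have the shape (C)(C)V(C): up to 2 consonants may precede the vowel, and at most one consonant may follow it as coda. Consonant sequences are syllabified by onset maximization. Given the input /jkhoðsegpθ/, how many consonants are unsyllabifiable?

Under (C)(C)V(C), the unsyllabifiable consonants are /j/, /p/, /θ/ (at most one coda consonant is licensed; onsets may contain at most 2 consonants).

3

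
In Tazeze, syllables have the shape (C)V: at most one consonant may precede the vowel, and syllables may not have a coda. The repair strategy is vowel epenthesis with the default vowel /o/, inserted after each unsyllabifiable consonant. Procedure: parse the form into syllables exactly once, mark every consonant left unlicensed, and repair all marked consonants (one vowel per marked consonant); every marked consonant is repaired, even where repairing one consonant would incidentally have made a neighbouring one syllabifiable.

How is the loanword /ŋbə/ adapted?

ŋobə

Syllabifying with onset maximization leaves /ŋ/ stranded (no codas are permitted; onsets are limited to one consonant).
Each unlicensed consonant becomes the onset of a new syllable: /ŋ/ → /ŋo/.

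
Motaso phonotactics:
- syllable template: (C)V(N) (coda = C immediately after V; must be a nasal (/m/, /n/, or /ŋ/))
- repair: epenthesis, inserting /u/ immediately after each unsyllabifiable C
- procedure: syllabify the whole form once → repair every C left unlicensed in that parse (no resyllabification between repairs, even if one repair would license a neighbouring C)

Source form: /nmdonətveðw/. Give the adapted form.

Under (C)V(N), the unsyllabifiable consonants are /n/, /m/, /t/, /ð/, /w/ (only a nasal (/m/, /n/, or /ŋ/) is licensed in coda position; onsets are limited to one consonant).
Inserting the epenthetic vowel yields /n/ → /nu/, /m/ → /mu/, /t/ → /tu/, /ð/ → /ðu/, /w/ → /wu/.

numudonətuveðuwu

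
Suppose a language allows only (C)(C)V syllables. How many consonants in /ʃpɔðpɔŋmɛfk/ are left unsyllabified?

2

Under (C)(C)V, the unsyllabifiable consonants are /f/, /k/ (no codas are permitted; onsets may contain at most 2 consonants).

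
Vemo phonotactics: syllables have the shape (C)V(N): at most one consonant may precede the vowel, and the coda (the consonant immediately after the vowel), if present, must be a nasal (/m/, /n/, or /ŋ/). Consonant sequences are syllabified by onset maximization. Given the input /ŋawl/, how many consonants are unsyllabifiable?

2

The consonants /w/, /l/ cannot be parsed into a legal (C)V(N) syllable (only a nasal (/m/, /n/, or /ŋ/) is licensed in coda position; onsets are limited to one consonant).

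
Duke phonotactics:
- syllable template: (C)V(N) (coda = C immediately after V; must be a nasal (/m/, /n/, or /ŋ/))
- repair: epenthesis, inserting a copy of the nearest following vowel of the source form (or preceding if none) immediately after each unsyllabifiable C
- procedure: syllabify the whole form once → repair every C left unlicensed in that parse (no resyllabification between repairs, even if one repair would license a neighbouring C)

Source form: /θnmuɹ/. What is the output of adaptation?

θunumuɹu

Syllabifying with onset maximization leaves /θ/, /n/, /ɹ/ stranded (only a nasal (/m/, /n/, or /ŋ/) is licensed in coda position; onsets are limited to one consonant).
Epenthesis after each stranded consonant: /θ/ → /θu/, /n/ → /nu/, /ɹ/ → /ɹu/.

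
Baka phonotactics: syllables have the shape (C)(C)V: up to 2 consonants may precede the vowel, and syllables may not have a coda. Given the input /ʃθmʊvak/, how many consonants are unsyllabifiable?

2

The consonants /ʃ/, /k/ cannot be parsed into a legal (C)(C)V syllable (no codas are permitted; onsets may contain at most 2 consonants).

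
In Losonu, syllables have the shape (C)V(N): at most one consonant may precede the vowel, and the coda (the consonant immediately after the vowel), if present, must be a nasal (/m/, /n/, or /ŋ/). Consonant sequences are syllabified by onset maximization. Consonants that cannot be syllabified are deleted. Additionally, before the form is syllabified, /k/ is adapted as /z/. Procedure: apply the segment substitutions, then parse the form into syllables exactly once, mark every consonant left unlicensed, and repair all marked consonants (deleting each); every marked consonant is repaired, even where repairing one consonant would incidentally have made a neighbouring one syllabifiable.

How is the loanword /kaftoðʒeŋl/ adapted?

zatoʒeŋ

Substitution: /k/ → /z/, giving /zaftoðʒeŋl/.
Syllabifying with onset maximization leaves /f/, /ð/, /l/ stranded (only a nasal (/m/, /n/, or /ŋ/) is licensed in coda position; onsets are limited to one consonant).
Deleting the stranded consonants removes /f/, /ð/, /l/.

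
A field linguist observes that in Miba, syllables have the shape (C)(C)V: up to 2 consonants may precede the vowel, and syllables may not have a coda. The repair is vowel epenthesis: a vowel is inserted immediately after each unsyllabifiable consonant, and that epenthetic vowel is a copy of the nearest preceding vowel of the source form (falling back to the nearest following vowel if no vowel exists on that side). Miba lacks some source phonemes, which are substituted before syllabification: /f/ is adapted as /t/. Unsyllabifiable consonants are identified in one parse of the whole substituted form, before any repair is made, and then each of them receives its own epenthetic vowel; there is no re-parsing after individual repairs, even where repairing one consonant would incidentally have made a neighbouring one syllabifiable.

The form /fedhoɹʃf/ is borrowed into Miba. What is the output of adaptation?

Substitution: /f/ → /t/, giving /tedhoɹʃt/.
Syllabifying with onset maximization leaves /ɹ/, /ʃ/, /t/ stranded (no codas are permitted; onsets may contain at most 2 consonants).
Inserting the epenthetic vowel yields /ɹ/ → /ɹo/, /ʃ/ → /ʃo/, /t/ → /to/.

tedhoɹoʃoto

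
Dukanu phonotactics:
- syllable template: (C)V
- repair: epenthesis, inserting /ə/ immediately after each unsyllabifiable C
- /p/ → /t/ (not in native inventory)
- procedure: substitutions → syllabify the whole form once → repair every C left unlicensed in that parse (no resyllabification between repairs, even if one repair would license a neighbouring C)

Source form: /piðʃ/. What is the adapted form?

Substitution: /p/ → /t/, giving /tiðʃ/.
Syllabifying with onset maximization leaves /ð/, /ʃ/ stranded (no codas are permitted; onsets are limited to one consonant).
Each unlicensed consonant becomes the onset of a new syllable: /ð/ → /ðə/, /ʃ/ → /ʃə/.

tiðəʃə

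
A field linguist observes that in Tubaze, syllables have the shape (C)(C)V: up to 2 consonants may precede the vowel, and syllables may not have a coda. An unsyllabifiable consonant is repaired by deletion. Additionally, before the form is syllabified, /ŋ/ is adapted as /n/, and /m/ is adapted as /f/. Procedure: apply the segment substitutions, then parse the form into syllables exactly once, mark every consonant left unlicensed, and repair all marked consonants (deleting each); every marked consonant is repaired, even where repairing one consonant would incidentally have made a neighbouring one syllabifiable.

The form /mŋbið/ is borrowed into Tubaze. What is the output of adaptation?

Substitution: /m/ → /f/, /ŋ/ → /n/, giving /fnbið/.
Syllabifying with onset maximization leaves /f/, /ð/ stranded (no codas are permitted; onsets may contain at most 2 consonants).
Each unlicensed consonant is deleted: /f/, /ð/.

nbi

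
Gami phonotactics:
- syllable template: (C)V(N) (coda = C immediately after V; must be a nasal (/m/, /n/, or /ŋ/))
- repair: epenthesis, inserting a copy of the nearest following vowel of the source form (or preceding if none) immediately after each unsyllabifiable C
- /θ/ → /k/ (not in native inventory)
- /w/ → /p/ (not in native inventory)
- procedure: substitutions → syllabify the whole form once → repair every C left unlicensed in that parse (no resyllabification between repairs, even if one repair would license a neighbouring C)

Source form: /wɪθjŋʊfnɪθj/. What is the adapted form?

Substitution: /w/ → /p/, /θ/ → /k/, giving /pɪkjŋʊfnɪkj/.
Syllabifying with onset maximization leaves /k/, /j/, /f/, /k/, /j/ stranded (only a nasal (/m/, /n/, or /ŋ/) is licensed in coda position; onsets are limited to one consonant).
Inserting the epenthetic vowel yields /k/ → /kʊ/, /j/ → /jʊ/, /f/ → /fɪ/, /k/ → /kɪ/, /j/ → /jɪ/.

pɪkʊjʊŋʊfɪnɪkɪjɪ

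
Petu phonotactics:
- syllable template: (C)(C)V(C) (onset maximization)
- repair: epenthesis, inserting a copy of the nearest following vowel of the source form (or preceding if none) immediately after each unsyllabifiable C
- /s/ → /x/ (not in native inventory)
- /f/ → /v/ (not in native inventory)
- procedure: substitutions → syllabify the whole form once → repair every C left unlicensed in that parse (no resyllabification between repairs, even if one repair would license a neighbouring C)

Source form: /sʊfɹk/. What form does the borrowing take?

xʊvɹʊkʊ

Substitution: /s/ → /x/, /f/ → /v/, giving /xʊvɹk/.
Syllabifying with onset maximization leaves /ɹ/, /k/ stranded (at most one coda consonant is licensed; onsets may contain at most 2 consonants).
Inserting the epenthetic vowel yields /ɹ/ → /ɹʊ/, /k/ → /kʊ/.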